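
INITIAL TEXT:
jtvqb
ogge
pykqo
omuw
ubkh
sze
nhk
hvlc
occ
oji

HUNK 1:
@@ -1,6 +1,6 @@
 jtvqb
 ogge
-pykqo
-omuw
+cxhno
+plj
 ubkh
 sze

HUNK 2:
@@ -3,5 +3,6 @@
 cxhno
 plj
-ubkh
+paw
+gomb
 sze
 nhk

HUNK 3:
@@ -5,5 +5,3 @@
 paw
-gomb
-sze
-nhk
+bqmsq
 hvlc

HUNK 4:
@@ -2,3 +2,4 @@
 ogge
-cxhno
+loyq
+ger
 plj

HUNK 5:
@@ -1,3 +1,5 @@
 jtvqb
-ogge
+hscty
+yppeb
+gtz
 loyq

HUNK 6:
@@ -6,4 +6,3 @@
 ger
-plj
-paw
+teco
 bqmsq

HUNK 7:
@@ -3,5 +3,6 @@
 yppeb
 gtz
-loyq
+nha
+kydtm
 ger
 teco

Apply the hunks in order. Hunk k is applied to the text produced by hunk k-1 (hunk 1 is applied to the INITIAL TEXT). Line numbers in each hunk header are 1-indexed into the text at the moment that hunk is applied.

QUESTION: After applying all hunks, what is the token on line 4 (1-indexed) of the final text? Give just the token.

Hunk 1: at line 1 remove [pykqo,omuw] add [cxhno,plj] -> 10 lines: jtvqb ogge cxhno plj ubkh sze nhk hvlc occ oji
Hunk 2: at line 3 remove [ubkh] add [paw,gomb] -> 11 lines: jtvqb ogge cxhno plj paw gomb sze nhk hvlc occ oji
Hunk 3: at line 5 remove [gomb,sze,nhk] add [bqmsq] -> 9 lines: jtvqb ogge cxhno plj paw bqmsq hvlc occ oji
Hunk 4: at line 2 remove [cxhno] add [loyq,ger] -> 10 lines: jtvqb ogge loyq ger plj paw bqmsq hvlc occ oji
Hunk 5: at line 1 remove [ogge] add [hscty,yppeb,gtz] -> 12 lines: jtvqb hscty yppeb gtz loyq ger plj paw bqmsq hvlc occ oji
Hunk 6: at line 6 remove [plj,paw] add [teco] -> 11 lines: jtvqb hscty yppeb gtz loyq ger teco bqmsq hvlc occ oji
Hunk 7: at line 3 remove [loyq] add [nha,kydtm] -> 12 lines: jtvqb hscty yppeb gtz nha kydtm ger teco bqmsq hvlc occ oji
Final line 4: gtz

Answer: gtz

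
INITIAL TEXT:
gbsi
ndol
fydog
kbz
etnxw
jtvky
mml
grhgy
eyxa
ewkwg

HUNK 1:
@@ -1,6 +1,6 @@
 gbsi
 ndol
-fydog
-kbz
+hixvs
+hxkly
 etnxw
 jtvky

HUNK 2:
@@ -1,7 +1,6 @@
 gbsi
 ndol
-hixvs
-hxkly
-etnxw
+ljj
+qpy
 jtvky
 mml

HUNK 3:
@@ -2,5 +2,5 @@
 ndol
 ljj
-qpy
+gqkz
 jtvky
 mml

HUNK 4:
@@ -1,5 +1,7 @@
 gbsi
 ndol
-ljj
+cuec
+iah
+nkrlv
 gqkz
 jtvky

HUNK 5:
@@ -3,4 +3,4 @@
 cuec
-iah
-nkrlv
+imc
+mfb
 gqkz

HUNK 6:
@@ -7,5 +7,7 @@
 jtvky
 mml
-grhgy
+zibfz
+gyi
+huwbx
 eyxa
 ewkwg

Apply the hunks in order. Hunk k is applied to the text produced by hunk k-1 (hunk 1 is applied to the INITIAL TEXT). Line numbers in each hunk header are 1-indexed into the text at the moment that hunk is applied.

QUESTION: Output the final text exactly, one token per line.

Hunk 1: at line 1 remove [fydog,kbz] add [hixvs,hxkly] -> 10 lines: gbsi ndol hixvs hxkly etnxw jtvky mml grhgy eyxa ewkwg
Hunk 2: at line 1 remove [hixvs,hxkly,etnxw] add [ljj,qpy] -> 9 lines: gbsi ndol ljj qpy jtvky mml grhgy eyxa ewkwg
Hunk 3: at line 2 remove [qpy] add [gqkz] -> 9 lines: gbsi ndol ljj gqkz jtvky mml grhgy eyxa ewkwg
Hunk 4: at line 1 remove [ljj] add [cuec,iah,nkrlv] -> 11 lines: gbsi ndol cuec iah nkrlv gqkz jtvky mml grhgy eyxa ewkwg
Hunk 5: at line 3 remove [iah,nkrlv] add [imc,mfb] -> 11 lines: gbsi ndol cuec imc mfb gqkz jtvky mml grhgy eyxa ewkwg
Hunk 6: at line 7 remove [grhgy] add [zibfz,gyi,huwbx] -> 13 lines: gbsi ndol cuec imc mfb gqkz jtvky mml zibfz gyi huwbx eyxa ewkwg

Answer: gbsi
ndol
cuec
imc
mfb
gqkz
jtvky
mml
zibfz
gyi
huwbx
eyxa
ewkwg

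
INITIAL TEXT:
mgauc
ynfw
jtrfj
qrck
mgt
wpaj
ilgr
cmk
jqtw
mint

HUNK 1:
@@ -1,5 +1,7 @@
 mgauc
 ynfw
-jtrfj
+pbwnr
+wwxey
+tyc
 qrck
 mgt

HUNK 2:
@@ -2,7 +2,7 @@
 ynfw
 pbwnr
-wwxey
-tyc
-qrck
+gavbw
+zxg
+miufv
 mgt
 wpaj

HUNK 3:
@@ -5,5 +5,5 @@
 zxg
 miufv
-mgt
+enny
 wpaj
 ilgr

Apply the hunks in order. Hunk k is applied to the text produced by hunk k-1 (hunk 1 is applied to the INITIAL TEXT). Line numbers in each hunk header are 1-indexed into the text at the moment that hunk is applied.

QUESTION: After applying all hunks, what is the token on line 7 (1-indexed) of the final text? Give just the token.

Answer: enny

Derivation:
Hunk 1: at line 1 remove [jtrfj] add [pbwnr,wwxey,tyc] -> 12 lines: mgauc ynfw pbwnr wwxey tyc qrck mgt wpaj ilgr cmk jqtw mint
Hunk 2: at line 2 remove [wwxey,tyc,qrck] add [gavbw,zxg,miufv] -> 12 lines: mgauc ynfw pbwnr gavbw zxg miufv mgt wpaj ilgr cmk jqtw mint
Hunk 3: at line 5 remove [mgt] add [enny] -> 12 lines: mgauc ynfw pbwnr gavbw zxg miufv enny wpaj ilgr cmk jqtw mint
Final line 7: enny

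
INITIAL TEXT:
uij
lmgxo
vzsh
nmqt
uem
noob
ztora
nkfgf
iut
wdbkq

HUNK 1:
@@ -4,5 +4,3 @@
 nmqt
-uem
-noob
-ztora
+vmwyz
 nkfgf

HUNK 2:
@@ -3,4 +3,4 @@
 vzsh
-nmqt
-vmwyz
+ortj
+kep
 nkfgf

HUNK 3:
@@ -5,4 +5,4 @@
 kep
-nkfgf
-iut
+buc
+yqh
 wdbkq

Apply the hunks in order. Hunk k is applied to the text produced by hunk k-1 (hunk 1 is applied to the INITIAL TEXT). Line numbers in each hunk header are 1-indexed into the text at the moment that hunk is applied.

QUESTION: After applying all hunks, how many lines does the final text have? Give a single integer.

Answer: 8

Derivation:
Hunk 1: at line 4 remove [uem,noob,ztora] add [vmwyz] -> 8 lines: uij lmgxo vzsh nmqt vmwyz nkfgf iut wdbkq
Hunk 2: at line 3 remove [nmqt,vmwyz] add [ortj,kep] -> 8 lines: uij lmgxo vzsh ortj kep nkfgf iut wdbkq
Hunk 3: at line 5 remove [nkfgf,iut] add [buc,yqh] -> 8 lines: uij lmgxo vzsh ortj kep buc yqh wdbkq
Final line count: 8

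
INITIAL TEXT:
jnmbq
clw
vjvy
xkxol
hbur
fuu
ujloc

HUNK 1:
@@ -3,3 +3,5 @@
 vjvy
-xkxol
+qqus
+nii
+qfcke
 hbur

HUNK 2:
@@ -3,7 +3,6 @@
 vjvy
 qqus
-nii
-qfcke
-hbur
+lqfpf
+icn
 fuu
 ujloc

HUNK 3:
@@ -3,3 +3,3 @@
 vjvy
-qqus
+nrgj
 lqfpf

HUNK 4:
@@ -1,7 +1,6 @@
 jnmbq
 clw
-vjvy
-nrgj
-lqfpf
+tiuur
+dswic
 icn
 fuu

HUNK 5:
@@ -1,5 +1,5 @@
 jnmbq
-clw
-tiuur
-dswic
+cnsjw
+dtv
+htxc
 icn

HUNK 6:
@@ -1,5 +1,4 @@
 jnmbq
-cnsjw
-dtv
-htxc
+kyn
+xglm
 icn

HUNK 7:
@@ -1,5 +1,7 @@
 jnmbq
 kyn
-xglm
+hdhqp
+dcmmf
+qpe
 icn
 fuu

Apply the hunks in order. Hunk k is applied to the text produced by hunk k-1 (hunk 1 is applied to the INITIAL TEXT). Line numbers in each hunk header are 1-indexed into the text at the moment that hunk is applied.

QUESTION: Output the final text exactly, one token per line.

Hunk 1: at line 3 remove [xkxol] add [qqus,nii,qfcke] -> 9 lines: jnmbq clw vjvy qqus nii qfcke hbur fuu ujloc
Hunk 2: at line 3 remove [nii,qfcke,hbur] add [lqfpf,icn] -> 8 lines: jnmbq clw vjvy qqus lqfpf icn fuu ujloc
Hunk 3: at line 3 remove [qqus] add [nrgj] -> 8 lines: jnmbq clw vjvy nrgj lqfpf icn fuu ujloc
Hunk 4: at line 1 remove [vjvy,nrgj,lqfpf] add [tiuur,dswic] -> 7 lines: jnmbq clw tiuur dswic icn fuu ujloc
Hunk 5: at line 1 remove [clw,tiuur,dswic] add [cnsjw,dtv,htxc] -> 7 lines: jnmbq cnsjw dtv htxc icn fuu ujloc
Hunk 6: at line 1 remove [cnsjw,dtv,htxc] add [kyn,xglm] -> 6 lines: jnmbq kyn xglm icn fuu ujloc
Hunk 7: at line 1 remove [xglm] add [hdhqp,dcmmf,qpe] -> 8 lines: jnmbq kyn hdhqp dcmmf qpe icn fuu ujloc

Answer: jnmbq
kyn
hdhqp
dcmmf
qpe
icn
fuu
ujloc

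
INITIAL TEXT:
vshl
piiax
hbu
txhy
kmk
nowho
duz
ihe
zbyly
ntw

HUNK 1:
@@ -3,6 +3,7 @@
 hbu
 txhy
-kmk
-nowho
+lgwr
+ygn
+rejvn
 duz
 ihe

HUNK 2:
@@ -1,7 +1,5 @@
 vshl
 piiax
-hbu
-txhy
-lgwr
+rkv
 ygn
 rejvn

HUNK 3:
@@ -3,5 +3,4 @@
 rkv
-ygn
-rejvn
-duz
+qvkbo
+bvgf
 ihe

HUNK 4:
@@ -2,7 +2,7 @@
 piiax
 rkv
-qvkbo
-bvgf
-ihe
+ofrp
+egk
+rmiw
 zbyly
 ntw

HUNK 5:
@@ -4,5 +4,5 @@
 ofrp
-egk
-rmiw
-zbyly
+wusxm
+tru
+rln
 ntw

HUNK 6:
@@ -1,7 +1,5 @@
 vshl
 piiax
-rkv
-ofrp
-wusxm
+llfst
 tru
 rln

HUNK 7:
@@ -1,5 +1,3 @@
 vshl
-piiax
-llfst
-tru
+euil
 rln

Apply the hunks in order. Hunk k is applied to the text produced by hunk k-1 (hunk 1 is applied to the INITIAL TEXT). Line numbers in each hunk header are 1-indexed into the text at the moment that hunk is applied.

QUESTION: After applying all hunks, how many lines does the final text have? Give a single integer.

Answer: 4

Derivation:
Hunk 1: at line 3 remove [kmk,nowho] add [lgwr,ygn,rejvn] -> 11 lines: vshl piiax hbu txhy lgwr ygn rejvn duz ihe zbyly ntw
Hunk 2: at line 1 remove [hbu,txhy,lgwr] add [rkv] -> 9 lines: vshl piiax rkv ygn rejvn duz ihe zbyly ntw
Hunk 3: at line 3 remove [ygn,rejvn,duz] add [qvkbo,bvgf] -> 8 lines: vshl piiax rkv qvkbo bvgf ihe zbyly ntw
Hunk 4: at line 2 remove [qvkbo,bvgf,ihe] add [ofrp,egk,rmiw] -> 8 lines: vshl piiax rkv ofrp egk rmiw zbyly ntw
Hunk 5: at line 4 remove [egk,rmiw,zbyly] add [wusxm,tru,rln] -> 8 lines: vshl piiax rkv ofrp wusxm tru rln ntw
Hunk 6: at line 1 remove [rkv,ofrp,wusxm] add [llfst] -> 6 lines: vshl piiax llfst tru rln ntw
Hunk 7: at line 1 remove [piiax,llfst,tru] add [euil] -> 4 lines: vshl euil rln ntw
Final line count: 4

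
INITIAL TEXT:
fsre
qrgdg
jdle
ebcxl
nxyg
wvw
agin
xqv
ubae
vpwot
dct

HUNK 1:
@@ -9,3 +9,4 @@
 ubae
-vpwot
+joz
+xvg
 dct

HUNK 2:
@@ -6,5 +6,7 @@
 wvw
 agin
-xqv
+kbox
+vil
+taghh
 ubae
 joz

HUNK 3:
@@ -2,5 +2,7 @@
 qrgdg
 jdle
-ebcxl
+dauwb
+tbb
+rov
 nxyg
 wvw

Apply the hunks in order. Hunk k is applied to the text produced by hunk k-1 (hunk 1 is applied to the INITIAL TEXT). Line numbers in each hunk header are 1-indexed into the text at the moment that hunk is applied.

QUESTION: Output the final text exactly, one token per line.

Hunk 1: at line 9 remove [vpwot] add [joz,xvg] -> 12 lines: fsre qrgdg jdle ebcxl nxyg wvw agin xqv ubae joz xvg dct
Hunk 2: at line 6 remove [xqv] add [kbox,vil,taghh] -> 14 lines: fsre qrgdg jdle ebcxl nxyg wvw agin kbox vil taghh ubae joz xvg dct
Hunk 3: at line 2 remove [ebcxl] add [dauwb,tbb,rov] -> 16 lines: fsre qrgdg jdle dauwb tbb rov nxyg wvw agin kbox vil taghh ubae joz xvg dct

Answer: fsre
qrgdg
jdle
dauwb
tbb
rov
nxyg
wvw
agin
kbox
vil
taghh
ubae
joz
xvg
dct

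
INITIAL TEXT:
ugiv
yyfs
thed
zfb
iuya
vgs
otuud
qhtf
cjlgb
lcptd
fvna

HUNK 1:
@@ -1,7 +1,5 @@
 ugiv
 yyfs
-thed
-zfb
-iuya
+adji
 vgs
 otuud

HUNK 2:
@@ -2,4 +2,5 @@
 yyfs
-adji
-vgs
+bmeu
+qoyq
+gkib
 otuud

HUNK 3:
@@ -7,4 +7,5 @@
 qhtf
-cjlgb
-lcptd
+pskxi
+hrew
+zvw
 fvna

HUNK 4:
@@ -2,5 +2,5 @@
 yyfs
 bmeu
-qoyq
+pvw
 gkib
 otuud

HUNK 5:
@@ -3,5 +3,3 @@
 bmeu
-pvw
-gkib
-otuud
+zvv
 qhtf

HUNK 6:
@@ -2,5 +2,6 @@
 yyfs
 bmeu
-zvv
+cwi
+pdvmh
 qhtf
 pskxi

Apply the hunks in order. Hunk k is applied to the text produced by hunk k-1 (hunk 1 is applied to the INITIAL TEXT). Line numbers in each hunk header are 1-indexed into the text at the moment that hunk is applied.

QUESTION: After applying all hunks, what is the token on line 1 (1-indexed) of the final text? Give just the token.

Answer: ugiv

Derivation:
Hunk 1: at line 1 remove [thed,zfb,iuya] add [adji] -> 9 lines: ugiv yyfs adji vgs otuud qhtf cjlgb lcptd fvna
Hunk 2: at line 2 remove [adji,vgs] add [bmeu,qoyq,gkib] -> 10 lines: ugiv yyfs bmeu qoyq gkib otuud qhtf cjlgb lcptd fvna
Hunk 3: at line 7 remove [cjlgb,lcptd] add [pskxi,hrew,zvw] -> 11 lines: ugiv yyfs bmeu qoyq gkib otuud qhtf pskxi hrew zvw fvna
Hunk 4: at line 2 remove [qoyq] add [pvw] -> 11 lines: ugiv yyfs bmeu pvw gkib otuud qhtf pskxi hrew zvw fvna
Hunk 5: at line 3 remove [pvw,gkib,otuud] add [zvv] -> 9 lines: ugiv yyfs bmeu zvv qhtf pskxi hrew zvw fvna
Hunk 6: at line 2 remove [zvv] add [cwi,pdvmh] -> 10 lines: ugiv yyfs bmeu cwi pdvmh qhtf pskxi hrew zvw fvna
Final line 1: ugiv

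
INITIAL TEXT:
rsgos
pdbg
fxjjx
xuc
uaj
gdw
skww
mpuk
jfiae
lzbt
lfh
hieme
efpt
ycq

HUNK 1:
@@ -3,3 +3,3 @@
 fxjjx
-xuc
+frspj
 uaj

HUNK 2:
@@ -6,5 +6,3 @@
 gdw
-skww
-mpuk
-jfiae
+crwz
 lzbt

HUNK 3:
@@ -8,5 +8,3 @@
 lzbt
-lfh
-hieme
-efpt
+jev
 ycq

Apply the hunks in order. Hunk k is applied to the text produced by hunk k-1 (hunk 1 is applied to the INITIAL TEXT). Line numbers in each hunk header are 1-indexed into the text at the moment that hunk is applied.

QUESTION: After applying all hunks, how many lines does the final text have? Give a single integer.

Answer: 10

Derivation:
Hunk 1: at line 3 remove [xuc] add [frspj] -> 14 lines: rsgos pdbg fxjjx frspj uaj gdw skww mpuk jfiae lzbt lfh hieme efpt ycq
Hunk 2: at line 6 remove [skww,mpuk,jfiae] add [crwz] -> 12 lines: rsgos pdbg fxjjx frspj uaj gdw crwz lzbt lfh hieme efpt ycq
Hunk 3: at line 8 remove [lfh,hieme,efpt] add [jev] -> 10 lines: rsgos pdbg fxjjx frspj uaj gdw crwz lzbt jev ycq
Final line count: 10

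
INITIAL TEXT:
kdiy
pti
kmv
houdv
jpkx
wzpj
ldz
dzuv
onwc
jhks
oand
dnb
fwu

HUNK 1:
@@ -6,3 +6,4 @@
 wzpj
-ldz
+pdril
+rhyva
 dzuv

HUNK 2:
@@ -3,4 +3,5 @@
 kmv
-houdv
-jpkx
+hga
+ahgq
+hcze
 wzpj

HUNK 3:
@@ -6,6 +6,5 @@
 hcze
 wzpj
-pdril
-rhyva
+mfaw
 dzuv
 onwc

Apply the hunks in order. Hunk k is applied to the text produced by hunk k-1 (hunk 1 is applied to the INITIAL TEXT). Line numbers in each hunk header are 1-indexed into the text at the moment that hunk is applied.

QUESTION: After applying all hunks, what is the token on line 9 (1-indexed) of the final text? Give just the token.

Answer: dzuv

Derivation:
Hunk 1: at line 6 remove [ldz] add [pdril,rhyva] -> 14 lines: kdiy pti kmv houdv jpkx wzpj pdril rhyva dzuv onwc jhks oand dnb fwu
Hunk 2: at line 3 remove [houdv,jpkx] add [hga,ahgq,hcze] -> 15 lines: kdiy pti kmv hga ahgq hcze wzpj pdril rhyva dzuv onwc jhks oand dnb fwu
Hunk 3: at line 6 remove [pdril,rhyva] add [mfaw] -> 14 lines: kdiy pti kmv hga ahgq hcze wzpj mfaw dzuv onwc jhks oand dnb fwu
Final line 9: dzuv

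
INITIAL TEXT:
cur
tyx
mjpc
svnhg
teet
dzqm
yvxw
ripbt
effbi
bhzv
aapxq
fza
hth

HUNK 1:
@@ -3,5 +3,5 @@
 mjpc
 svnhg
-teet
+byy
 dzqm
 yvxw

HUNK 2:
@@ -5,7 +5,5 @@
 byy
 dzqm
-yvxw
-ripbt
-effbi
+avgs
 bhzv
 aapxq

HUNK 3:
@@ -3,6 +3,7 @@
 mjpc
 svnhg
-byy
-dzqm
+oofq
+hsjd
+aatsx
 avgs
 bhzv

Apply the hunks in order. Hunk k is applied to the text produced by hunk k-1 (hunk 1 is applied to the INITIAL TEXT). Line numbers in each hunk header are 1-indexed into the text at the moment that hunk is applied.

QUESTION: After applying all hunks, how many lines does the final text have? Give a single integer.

Answer: 12

Derivation:
Hunk 1: at line 3 remove [teet] add [byy] -> 13 lines: cur tyx mjpc svnhg byy dzqm yvxw ripbt effbi bhzv aapxq fza hth
Hunk 2: at line 5 remove [yvxw,ripbt,effbi] add [avgs] -> 11 lines: cur tyx mjpc svnhg byy dzqm avgs bhzv aapxq fza hth
Hunk 3: at line 3 remove [byy,dzqm] add [oofq,hsjd,aatsx] -> 12 lines: cur tyx mjpc svnhg oofq hsjd aatsx avgs bhzv aapxq fza hth
Final line count: 12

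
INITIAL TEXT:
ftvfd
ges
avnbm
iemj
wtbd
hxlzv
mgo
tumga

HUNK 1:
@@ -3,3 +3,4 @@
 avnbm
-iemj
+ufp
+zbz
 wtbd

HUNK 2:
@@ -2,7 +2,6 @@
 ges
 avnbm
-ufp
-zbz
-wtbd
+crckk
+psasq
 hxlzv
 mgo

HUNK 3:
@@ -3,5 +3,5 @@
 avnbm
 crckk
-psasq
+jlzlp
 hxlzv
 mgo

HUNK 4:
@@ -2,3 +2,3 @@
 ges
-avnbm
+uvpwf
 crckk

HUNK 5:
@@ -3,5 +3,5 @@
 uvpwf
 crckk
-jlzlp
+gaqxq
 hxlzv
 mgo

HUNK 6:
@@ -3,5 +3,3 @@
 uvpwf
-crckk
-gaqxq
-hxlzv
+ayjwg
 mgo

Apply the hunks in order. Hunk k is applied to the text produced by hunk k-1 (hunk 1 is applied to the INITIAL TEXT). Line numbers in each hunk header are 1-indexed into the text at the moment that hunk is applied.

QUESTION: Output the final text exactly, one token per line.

Answer: ftvfd
ges
uvpwf
ayjwg
mgo
tumga

Derivation:
Hunk 1: at line 3 remove [iemj] add [ufp,zbz] -> 9 lines: ftvfd ges avnbm ufp zbz wtbd hxlzv mgo tumga
Hunk 2: at line 2 remove [ufp,zbz,wtbd] add [crckk,psasq] -> 8 lines: ftvfd ges avnbm crckk psasq hxlzv mgo tumga
Hunk 3: at line 3 remove [psasq] add [jlzlp] -> 8 lines: ftvfd ges avnbm crckk jlzlp hxlzv mgo tumga
Hunk 4: at line 2 remove [avnbm] add [uvpwf] -> 8 lines: ftvfd ges uvpwf crckk jlzlp hxlzv mgo tumga
Hunk 5: at line 3 remove [jlzlp] add [gaqxq] -> 8 lines: ftvfd ges uvpwf crckk gaqxq hxlzv mgo tumga
Hunk 6: at line 3 remove [crckk,gaqxq,hxlzv] add [ayjwg] -> 6 lines: ftvfd ges uvpwf ayjwg mgo tumga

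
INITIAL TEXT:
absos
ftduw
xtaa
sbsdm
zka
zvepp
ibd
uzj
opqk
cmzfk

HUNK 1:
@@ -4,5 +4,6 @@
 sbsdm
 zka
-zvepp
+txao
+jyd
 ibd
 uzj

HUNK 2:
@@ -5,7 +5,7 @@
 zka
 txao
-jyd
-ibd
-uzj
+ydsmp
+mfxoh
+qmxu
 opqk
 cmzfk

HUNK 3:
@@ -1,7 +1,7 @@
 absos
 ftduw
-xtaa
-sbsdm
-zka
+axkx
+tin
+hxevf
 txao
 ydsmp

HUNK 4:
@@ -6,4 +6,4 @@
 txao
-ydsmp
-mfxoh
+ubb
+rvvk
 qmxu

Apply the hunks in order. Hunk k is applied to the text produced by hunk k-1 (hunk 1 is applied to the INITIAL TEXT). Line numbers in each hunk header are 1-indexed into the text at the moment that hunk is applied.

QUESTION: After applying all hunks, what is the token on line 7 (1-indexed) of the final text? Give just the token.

Answer: ubb

Derivation:
Hunk 1: at line 4 remove [zvepp] add [txao,jyd] -> 11 lines: absos ftduw xtaa sbsdm zka txao jyd ibd uzj opqk cmzfk
Hunk 2: at line 5 remove [jyd,ibd,uzj] add [ydsmp,mfxoh,qmxu] -> 11 lines: absos ftduw xtaa sbsdm zka txao ydsmp mfxoh qmxu opqk cmzfk
Hunk 3: at line 1 remove [xtaa,sbsdm,zka] add [axkx,tin,hxevf] -> 11 lines: absos ftduw axkx tin hxevf txao ydsmp mfxoh qmxu opqk cmzfk
Hunk 4: at line 6 remove [ydsmp,mfxoh] add [ubb,rvvk] -> 11 lines: absos ftduw axkx tin hxevf txao ubb rvvk qmxu opqk cmzfk
Final line 7: ubb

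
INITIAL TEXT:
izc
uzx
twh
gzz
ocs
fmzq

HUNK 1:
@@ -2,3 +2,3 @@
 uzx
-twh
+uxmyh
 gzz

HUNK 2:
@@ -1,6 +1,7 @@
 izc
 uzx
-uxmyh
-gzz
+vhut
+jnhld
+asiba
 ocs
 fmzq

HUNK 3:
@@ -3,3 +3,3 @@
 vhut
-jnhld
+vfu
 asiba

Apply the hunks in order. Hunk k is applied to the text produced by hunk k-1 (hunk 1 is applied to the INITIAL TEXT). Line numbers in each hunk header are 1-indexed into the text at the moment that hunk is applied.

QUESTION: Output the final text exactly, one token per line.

Answer: izc
uzx
vhut
vfu
asiba
ocs
fmzq

Derivation:
Hunk 1: at line 2 remove [twh] add [uxmyh] -> 6 lines: izc uzx uxmyh gzz ocs fmzq
Hunk 2: at line 1 remove [uxmyh,gzz] add [vhut,jnhld,asiba] -> 7 lines: izc uzx vhut jnhld asiba ocs fmzq
Hunk 3: at line 3 remove [jnhld] add [vfu] -> 7 lines: izc uzx vhut vfu asiba ocs fmzq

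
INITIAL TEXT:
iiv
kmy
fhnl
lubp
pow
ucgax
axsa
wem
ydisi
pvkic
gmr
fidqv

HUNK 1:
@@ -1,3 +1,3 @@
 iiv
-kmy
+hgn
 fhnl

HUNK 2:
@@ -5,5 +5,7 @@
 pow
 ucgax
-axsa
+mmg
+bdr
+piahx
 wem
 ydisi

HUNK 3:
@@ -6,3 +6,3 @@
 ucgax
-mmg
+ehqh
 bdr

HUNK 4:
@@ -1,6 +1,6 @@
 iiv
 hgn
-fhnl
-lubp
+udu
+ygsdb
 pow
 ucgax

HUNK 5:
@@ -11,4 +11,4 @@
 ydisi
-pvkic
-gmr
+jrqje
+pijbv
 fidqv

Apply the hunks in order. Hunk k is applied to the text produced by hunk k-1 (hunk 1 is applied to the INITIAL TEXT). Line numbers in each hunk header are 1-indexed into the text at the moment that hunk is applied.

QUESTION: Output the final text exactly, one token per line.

Answer: iiv
hgn
udu
ygsdb
pow
ucgax
ehqh
bdr
piahx
wem
ydisi
jrqje
pijbv
fidqv

Derivation:
Hunk 1: at line 1 remove [kmy] add [hgn] -> 12 lines: iiv hgn fhnl lubp pow ucgax axsa wem ydisi pvkic gmr fidqv
Hunk 2: at line 5 remove [axsa] add [mmg,bdr,piahx] -> 14 lines: iiv hgn fhnl lubp pow ucgax mmg bdr piahx wem ydisi pvkic gmr fidqv
Hunk 3: at line 6 remove [mmg] add [ehqh] -> 14 lines: iiv hgn fhnl lubp pow ucgax ehqh bdr piahx wem ydisi pvkic gmr fidqv
Hunk 4: at line 1 remove [fhnl,lubp] add [udu,ygsdb] -> 14 lines: iiv hgn udu ygsdb pow ucgax ehqh bdr piahx wem ydisi pvkic gmr fidqv
Hunk 5: at line 11 remove [pvkic,gmr] add [jrqje,pijbv] -> 14 lines: iiv hgn udu ygsdb pow ucgax ehqh bdr piahx wem ydisi jrqje pijbv fidqv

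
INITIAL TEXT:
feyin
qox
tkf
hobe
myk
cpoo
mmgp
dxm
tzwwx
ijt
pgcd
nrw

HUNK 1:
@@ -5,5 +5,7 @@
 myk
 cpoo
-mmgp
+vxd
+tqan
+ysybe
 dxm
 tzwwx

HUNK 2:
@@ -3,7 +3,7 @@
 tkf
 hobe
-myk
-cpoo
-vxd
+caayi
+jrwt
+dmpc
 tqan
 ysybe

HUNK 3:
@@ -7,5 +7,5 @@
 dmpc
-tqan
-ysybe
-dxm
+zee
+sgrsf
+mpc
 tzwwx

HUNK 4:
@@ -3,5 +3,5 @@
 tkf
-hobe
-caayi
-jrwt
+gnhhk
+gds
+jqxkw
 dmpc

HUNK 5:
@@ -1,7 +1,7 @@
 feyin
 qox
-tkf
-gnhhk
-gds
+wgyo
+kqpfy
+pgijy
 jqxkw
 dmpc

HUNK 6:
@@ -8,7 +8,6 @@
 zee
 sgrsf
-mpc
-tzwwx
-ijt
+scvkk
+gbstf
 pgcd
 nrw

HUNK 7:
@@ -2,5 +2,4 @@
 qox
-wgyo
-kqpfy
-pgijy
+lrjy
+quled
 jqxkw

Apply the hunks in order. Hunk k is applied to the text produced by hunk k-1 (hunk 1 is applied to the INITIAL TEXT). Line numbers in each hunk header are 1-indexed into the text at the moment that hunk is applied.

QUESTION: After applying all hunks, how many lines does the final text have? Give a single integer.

Hunk 1: at line 5 remove [mmgp] add [vxd,tqan,ysybe] -> 14 lines: feyin qox tkf hobe myk cpoo vxd tqan ysybe dxm tzwwx ijt pgcd nrw
Hunk 2: at line 3 remove [myk,cpoo,vxd] add [caayi,jrwt,dmpc] -> 14 lines: feyin qox tkf hobe caayi jrwt dmpc tqan ysybe dxm tzwwx ijt pgcd nrw
Hunk 3: at line 7 remove [tqan,ysybe,dxm] add [zee,sgrsf,mpc] -> 14 lines: feyin qox tkf hobe caayi jrwt dmpc zee sgrsf mpc tzwwx ijt pgcd nrw
Hunk 4: at line 3 remove [hobe,caayi,jrwt] add [gnhhk,gds,jqxkw] -> 14 lines: feyin qox tkf gnhhk gds jqxkw dmpc zee sgrsf mpc tzwwx ijt pgcd nrw
Hunk 5: at line 1 remove [tkf,gnhhk,gds] add [wgyo,kqpfy,pgijy] -> 14 lines: feyin qox wgyo kqpfy pgijy jqxkw dmpc zee sgrsf mpc tzwwx ijt pgcd nrw
Hunk 6: at line 8 remove [mpc,tzwwx,ijt] add [scvkk,gbstf] -> 13 lines: feyin qox wgyo kqpfy pgijy jqxkw dmpc zee sgrsf scvkk gbstf pgcd nrw
Hunk 7: at line 2 remove [wgyo,kqpfy,pgijy] add [lrjy,quled] -> 12 lines: feyin qox lrjy quled jqxkw dmpc zee sgrsf scvkk gbstf pgcd nrw
Final line count: 12

Answer: 12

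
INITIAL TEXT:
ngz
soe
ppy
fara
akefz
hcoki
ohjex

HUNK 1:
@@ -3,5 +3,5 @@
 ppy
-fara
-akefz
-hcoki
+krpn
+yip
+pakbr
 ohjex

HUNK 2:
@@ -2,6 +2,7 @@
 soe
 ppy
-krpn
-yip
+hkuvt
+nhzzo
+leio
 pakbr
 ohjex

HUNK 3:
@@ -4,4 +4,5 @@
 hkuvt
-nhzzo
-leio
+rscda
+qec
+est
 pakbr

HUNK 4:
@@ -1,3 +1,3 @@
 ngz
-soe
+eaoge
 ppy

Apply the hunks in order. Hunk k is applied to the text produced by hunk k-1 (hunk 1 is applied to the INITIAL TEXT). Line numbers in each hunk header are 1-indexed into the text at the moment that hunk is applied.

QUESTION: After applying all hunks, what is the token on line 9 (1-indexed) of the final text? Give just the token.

Answer: ohjex

Derivation:
Hunk 1: at line 3 remove [fara,akefz,hcoki] add [krpn,yip,pakbr] -> 7 lines: ngz soe ppy krpn yip pakbr ohjex
Hunk 2: at line 2 remove [krpn,yip] add [hkuvt,nhzzo,leio] -> 8 lines: ngz soe ppy hkuvt nhzzo leio pakbr ohjex
Hunk 3: at line 4 remove [nhzzo,leio] add [rscda,qec,est] -> 9 lines: ngz soe ppy hkuvt rscda qec est pakbr ohjex
Hunk 4: at line 1 remove [soe] add [eaoge] -> 9 lines: ngz eaoge ppy hkuvt rscda qec est pakbr ohjex
Final line 9: ohjex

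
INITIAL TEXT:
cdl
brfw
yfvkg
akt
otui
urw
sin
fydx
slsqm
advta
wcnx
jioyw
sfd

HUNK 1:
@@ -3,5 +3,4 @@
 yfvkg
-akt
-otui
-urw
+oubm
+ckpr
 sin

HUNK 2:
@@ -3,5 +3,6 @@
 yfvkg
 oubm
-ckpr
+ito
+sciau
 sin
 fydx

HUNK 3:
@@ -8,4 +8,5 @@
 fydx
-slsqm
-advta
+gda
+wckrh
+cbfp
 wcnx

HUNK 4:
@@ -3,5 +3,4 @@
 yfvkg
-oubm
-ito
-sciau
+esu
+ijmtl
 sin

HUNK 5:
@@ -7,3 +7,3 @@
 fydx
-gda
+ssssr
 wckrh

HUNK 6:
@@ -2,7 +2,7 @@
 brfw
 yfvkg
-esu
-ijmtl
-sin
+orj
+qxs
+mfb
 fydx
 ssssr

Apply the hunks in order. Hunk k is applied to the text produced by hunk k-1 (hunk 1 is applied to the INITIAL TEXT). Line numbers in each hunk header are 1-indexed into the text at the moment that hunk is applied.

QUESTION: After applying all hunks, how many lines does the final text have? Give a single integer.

Hunk 1: at line 3 remove [akt,otui,urw] add [oubm,ckpr] -> 12 lines: cdl brfw yfvkg oubm ckpr sin fydx slsqm advta wcnx jioyw sfd
Hunk 2: at line 3 remove [ckpr] add [ito,sciau] -> 13 lines: cdl brfw yfvkg oubm ito sciau sin fydx slsqm advta wcnx jioyw sfd
Hunk 3: at line 8 remove [slsqm,advta] add [gda,wckrh,cbfp] -> 14 lines: cdl brfw yfvkg oubm ito sciau sin fydx gda wckrh cbfp wcnx jioyw sfd
Hunk 4: at line 3 remove [oubm,ito,sciau] add [esu,ijmtl] -> 13 lines: cdl brfw yfvkg esu ijmtl sin fydx gda wckrh cbfp wcnx jioyw sfd
Hunk 5: at line 7 remove [gda] add [ssssr] -> 13 lines: cdl brfw yfvkg esu ijmtl sin fydx ssssr wckrh cbfp wcnx jioyw sfd
Hunk 6: at line 2 remove [esu,ijmtl,sin] add [orj,qxs,mfb] -> 13 lines: cdl brfw yfvkg orj qxs mfb fydx ssssr wckrh cbfp wcnx jioyw sfd
Final line count: 13

Answer: 13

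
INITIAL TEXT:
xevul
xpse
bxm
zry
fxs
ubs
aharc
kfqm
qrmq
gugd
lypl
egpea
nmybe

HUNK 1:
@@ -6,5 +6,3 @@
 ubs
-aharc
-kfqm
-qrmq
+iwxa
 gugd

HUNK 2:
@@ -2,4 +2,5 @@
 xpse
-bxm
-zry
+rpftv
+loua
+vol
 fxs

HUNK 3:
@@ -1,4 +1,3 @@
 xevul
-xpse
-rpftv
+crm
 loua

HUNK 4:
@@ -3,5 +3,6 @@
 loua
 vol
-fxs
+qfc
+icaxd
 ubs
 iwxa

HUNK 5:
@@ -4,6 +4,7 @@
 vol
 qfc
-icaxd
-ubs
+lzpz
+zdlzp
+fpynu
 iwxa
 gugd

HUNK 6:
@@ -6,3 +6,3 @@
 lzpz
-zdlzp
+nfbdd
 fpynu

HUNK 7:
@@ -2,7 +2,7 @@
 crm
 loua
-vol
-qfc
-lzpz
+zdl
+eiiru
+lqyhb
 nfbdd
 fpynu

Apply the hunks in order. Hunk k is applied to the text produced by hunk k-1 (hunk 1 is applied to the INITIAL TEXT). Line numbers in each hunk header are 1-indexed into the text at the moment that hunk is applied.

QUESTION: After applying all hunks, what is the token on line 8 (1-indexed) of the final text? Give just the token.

Hunk 1: at line 6 remove [aharc,kfqm,qrmq] add [iwxa] -> 11 lines: xevul xpse bxm zry fxs ubs iwxa gugd lypl egpea nmybe
Hunk 2: at line 2 remove [bxm,zry] add [rpftv,loua,vol] -> 12 lines: xevul xpse rpftv loua vol fxs ubs iwxa gugd lypl egpea nmybe
Hunk 3: at line 1 remove [xpse,rpftv] add [crm] -> 11 lines: xevul crm loua vol fxs ubs iwxa gugd lypl egpea nmybe
Hunk 4: at line 3 remove [fxs] add [qfc,icaxd] -> 12 lines: xevul crm loua vol qfc icaxd ubs iwxa gugd lypl egpea nmybe
Hunk 5: at line 4 remove [icaxd,ubs] add [lzpz,zdlzp,fpynu] -> 13 lines: xevul crm loua vol qfc lzpz zdlzp fpynu iwxa gugd lypl egpea nmybe
Hunk 6: at line 6 remove [zdlzp] add [nfbdd] -> 13 lines: xevul crm loua vol qfc lzpz nfbdd fpynu iwxa gugd lypl egpea nmybe
Hunk 7: at line 2 remove [vol,qfc,lzpz] add [zdl,eiiru,lqyhb] -> 13 lines: xevul crm loua zdl eiiru lqyhb nfbdd fpynu iwxa gugd lypl egpea nmybe
Final line 8: fpynu

Answer: fpynu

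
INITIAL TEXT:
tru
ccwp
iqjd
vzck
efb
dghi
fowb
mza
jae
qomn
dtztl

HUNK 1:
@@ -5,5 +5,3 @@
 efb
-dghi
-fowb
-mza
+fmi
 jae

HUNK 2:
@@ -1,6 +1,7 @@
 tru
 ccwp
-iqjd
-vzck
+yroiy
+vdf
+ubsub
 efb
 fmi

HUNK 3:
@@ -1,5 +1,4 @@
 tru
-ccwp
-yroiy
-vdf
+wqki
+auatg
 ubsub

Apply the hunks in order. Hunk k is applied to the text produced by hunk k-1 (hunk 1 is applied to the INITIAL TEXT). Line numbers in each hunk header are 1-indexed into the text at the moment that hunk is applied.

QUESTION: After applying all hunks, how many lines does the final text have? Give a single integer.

Hunk 1: at line 5 remove [dghi,fowb,mza] add [fmi] -> 9 lines: tru ccwp iqjd vzck efb fmi jae qomn dtztl
Hunk 2: at line 1 remove [iqjd,vzck] add [yroiy,vdf,ubsub] -> 10 lines: tru ccwp yroiy vdf ubsub efb fmi jae qomn dtztl
Hunk 3: at line 1 remove [ccwp,yroiy,vdf] add [wqki,auatg] -> 9 lines: tru wqki auatg ubsub efb fmi jae qomn dtztl
Final line count: 9

Answer: 9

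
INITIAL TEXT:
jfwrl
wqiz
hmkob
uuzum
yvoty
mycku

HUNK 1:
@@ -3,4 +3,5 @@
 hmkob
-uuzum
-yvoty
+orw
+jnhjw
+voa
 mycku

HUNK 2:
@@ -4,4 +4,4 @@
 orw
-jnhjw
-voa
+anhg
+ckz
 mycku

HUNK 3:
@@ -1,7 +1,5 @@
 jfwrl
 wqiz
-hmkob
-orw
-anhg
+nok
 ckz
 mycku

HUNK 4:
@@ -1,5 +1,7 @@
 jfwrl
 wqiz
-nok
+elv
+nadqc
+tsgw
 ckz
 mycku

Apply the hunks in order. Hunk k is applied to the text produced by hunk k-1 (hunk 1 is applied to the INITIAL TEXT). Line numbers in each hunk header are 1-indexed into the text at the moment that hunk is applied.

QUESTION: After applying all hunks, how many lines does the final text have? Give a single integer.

Hunk 1: at line 3 remove [uuzum,yvoty] add [orw,jnhjw,voa] -> 7 lines: jfwrl wqiz hmkob orw jnhjw voa mycku
Hunk 2: at line 4 remove [jnhjw,voa] add [anhg,ckz] -> 7 lines: jfwrl wqiz hmkob orw anhg ckz mycku
Hunk 3: at line 1 remove [hmkob,orw,anhg] add [nok] -> 5 lines: jfwrl wqiz nok ckz mycku
Hunk 4: at line 1 remove [nok] add [elv,nadqc,tsgw] -> 7 lines: jfwrl wqiz elv nadqc tsgw ckz mycku
Final line count: 7

Answer: 7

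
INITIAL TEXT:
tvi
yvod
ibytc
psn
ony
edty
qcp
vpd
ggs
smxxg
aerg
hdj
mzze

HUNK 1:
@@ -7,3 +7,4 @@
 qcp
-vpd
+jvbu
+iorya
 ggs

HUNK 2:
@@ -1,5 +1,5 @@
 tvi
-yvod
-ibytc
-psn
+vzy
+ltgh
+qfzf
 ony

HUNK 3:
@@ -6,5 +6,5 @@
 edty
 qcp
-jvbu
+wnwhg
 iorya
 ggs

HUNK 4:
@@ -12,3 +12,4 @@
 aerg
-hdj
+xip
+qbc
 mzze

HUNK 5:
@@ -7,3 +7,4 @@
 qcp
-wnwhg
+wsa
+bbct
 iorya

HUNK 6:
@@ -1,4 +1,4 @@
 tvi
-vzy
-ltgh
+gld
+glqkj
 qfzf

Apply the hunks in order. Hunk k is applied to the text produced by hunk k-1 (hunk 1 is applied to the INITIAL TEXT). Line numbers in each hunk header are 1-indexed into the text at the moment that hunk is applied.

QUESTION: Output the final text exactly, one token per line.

Hunk 1: at line 7 remove [vpd] add [jvbu,iorya] -> 14 lines: tvi yvod ibytc psn ony edty qcp jvbu iorya ggs smxxg aerg hdj mzze
Hunk 2: at line 1 remove [yvod,ibytc,psn] add [vzy,ltgh,qfzf] -> 14 lines: tvi vzy ltgh qfzf ony edty qcp jvbu iorya ggs smxxg aerg hdj mzze
Hunk 3: at line 6 remove [jvbu] add [wnwhg] -> 14 lines: tvi vzy ltgh qfzf ony edty qcp wnwhg iorya ggs smxxg aerg hdj mzze
Hunk 4: at line 12 remove [hdj] add [xip,qbc] -> 15 lines: tvi vzy ltgh qfzf ony edty qcp wnwhg iorya ggs smxxg aerg xip qbc mzze
Hunk 5: at line 7 remove [wnwhg] add [wsa,bbct] -> 16 lines: tvi vzy ltgh qfzf ony edty qcp wsa bbct iorya ggs smxxg aerg xip qbc mzze
Hunk 6: at line 1 remove [vzy,ltgh] add [gld,glqkj] -> 16 lines: tvi gld glqkj qfzf ony edty qcp wsa bbct iorya ggs smxxg aerg xip qbc mzze

Answer: tvi
gld
glqkj
qfzf
ony
edty
qcp
wsa
bbct
iorya
ggs
smxxg
aerg
xip
qbc
mzze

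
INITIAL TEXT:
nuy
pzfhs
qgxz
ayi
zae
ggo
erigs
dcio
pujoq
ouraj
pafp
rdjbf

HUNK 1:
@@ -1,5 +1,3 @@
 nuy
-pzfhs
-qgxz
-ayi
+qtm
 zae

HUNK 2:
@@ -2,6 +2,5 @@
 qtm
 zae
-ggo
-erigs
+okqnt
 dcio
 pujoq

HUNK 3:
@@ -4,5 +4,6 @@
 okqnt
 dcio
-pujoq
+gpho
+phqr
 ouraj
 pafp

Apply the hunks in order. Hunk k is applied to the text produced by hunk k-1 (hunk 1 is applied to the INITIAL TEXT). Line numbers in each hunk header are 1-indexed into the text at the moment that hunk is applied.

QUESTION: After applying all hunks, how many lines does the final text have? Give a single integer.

Hunk 1: at line 1 remove [pzfhs,qgxz,ayi] add [qtm] -> 10 lines: nuy qtm zae ggo erigs dcio pujoq ouraj pafp rdjbf
Hunk 2: at line 2 remove [ggo,erigs] add [okqnt] -> 9 lines: nuy qtm zae okqnt dcio pujoq ouraj pafp rdjbf
Hunk 3: at line 4 remove [pujoq] add [gpho,phqr] -> 10 lines: nuy qtm zae okqnt dcio gpho phqr ouraj pafp rdjbf
Final line count: 10

Answer: 10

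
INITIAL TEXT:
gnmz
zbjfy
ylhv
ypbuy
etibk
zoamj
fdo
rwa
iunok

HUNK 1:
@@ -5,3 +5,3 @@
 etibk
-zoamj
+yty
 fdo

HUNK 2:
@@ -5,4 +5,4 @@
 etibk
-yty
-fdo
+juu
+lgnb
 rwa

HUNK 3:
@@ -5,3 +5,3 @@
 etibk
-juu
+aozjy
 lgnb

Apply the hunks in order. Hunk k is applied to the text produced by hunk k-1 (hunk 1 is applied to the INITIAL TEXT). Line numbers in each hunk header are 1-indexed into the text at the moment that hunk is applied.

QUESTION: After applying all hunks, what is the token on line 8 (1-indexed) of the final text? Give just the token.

Hunk 1: at line 5 remove [zoamj] add [yty] -> 9 lines: gnmz zbjfy ylhv ypbuy etibk yty fdo rwa iunok
Hunk 2: at line 5 remove [yty,fdo] add [juu,lgnb] -> 9 lines: gnmz zbjfy ylhv ypbuy etibk juu lgnb rwa iunok
Hunk 3: at line 5 remove [juu] add [aozjy] -> 9 lines: gnmz zbjfy ylhv ypbuy etibk aozjy lgnb rwa iunok
Final line 8: rwa

Answer: rwa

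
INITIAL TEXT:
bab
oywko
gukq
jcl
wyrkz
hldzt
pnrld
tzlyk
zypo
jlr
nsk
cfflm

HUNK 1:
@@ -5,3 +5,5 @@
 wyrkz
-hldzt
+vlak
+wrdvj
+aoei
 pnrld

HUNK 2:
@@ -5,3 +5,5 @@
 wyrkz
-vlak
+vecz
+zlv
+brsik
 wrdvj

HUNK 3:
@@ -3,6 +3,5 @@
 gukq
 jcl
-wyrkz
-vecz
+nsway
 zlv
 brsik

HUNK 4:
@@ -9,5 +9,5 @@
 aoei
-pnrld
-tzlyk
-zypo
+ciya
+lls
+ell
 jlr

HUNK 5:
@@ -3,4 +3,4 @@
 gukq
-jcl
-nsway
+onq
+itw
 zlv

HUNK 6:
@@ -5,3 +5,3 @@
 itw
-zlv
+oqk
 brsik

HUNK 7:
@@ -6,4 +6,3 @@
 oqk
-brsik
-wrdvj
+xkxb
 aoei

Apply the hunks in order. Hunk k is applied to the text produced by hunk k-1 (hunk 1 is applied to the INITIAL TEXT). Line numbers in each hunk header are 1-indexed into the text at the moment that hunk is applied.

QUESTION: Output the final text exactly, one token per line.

Answer: bab
oywko
gukq
onq
itw
oqk
xkxb
aoei
ciya
lls
ell
jlr
nsk
cfflm

Derivation:
Hunk 1: at line 5 remove [hldzt] add [vlak,wrdvj,aoei] -> 14 lines: bab oywko gukq jcl wyrkz vlak wrdvj aoei pnrld tzlyk zypo jlr nsk cfflm
Hunk 2: at line 5 remove [vlak] add [vecz,zlv,brsik] -> 16 lines: bab oywko gukq jcl wyrkz vecz zlv brsik wrdvj aoei pnrld tzlyk zypo jlr nsk cfflm
Hunk 3: at line 3 remove [wyrkz,vecz] add [nsway] -> 15 lines: bab oywko gukq jcl nsway zlv brsik wrdvj aoei pnrld tzlyk zypo jlr nsk cfflm
Hunk 4: at line 9 remove [pnrld,tzlyk,zypo] add [ciya,lls,ell] -> 15 lines: bab oywko gukq jcl nsway zlv brsik wrdvj aoei ciya lls ell jlr nsk cfflm
Hunk 5: at line 3 remove [jcl,nsway] add [onq,itw] -> 15 lines: bab oywko gukq onq itw zlv brsik wrdvj aoei ciya lls ell jlr nsk cfflm
Hunk 6: at line 5 remove [zlv] add [oqk] -> 15 lines: bab oywko gukq onq itw oqk brsik wrdvj aoei ciya lls ell jlr nsk cfflm
Hunk 7: at line 6 remove [brsik,wrdvj] add [xkxb] -> 14 lines: bab oywko gukq onq itw oqk xkxb aoei ciya lls ell jlr nsk cfflm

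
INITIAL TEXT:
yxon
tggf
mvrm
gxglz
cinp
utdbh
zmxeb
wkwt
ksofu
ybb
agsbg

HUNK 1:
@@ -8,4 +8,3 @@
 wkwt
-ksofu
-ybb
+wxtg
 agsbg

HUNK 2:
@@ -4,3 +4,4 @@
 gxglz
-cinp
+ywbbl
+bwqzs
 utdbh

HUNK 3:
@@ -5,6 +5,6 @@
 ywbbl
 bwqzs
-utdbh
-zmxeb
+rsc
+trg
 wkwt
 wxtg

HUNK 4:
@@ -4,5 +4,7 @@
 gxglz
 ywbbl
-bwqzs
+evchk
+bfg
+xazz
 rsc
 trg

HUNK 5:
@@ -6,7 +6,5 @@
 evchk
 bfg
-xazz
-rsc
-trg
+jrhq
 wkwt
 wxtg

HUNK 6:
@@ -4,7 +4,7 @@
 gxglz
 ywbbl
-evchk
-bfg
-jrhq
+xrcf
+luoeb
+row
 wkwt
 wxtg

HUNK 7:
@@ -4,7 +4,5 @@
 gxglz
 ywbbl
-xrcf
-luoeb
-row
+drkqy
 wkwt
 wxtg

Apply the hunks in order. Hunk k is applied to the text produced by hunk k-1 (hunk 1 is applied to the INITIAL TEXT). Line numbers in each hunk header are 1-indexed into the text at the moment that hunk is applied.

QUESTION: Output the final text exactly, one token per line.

Answer: yxon
tggf
mvrm
gxglz
ywbbl
drkqy
wkwt
wxtg
agsbg

Derivation:
Hunk 1: at line 8 remove [ksofu,ybb] add [wxtg] -> 10 lines: yxon tggf mvrm gxglz cinp utdbh zmxeb wkwt wxtg agsbg
Hunk 2: at line 4 remove [cinp] add [ywbbl,bwqzs] -> 11 lines: yxon tggf mvrm gxglz ywbbl bwqzs utdbh zmxeb wkwt wxtg agsbg
Hunk 3: at line 5 remove [utdbh,zmxeb] add [rsc,trg] -> 11 lines: yxon tggf mvrm gxglz ywbbl bwqzs rsc trg wkwt wxtg agsbg
Hunk 4: at line 4 remove [bwqzs] add [evchk,bfg,xazz] -> 13 lines: yxon tggf mvrm gxglz ywbbl evchk bfg xazz rsc trg wkwt wxtg agsbg
Hunk 5: at line 6 remove [xazz,rsc,trg] add [jrhq] -> 11 lines: yxon tggf mvrm gxglz ywbbl evchk bfg jrhq wkwt wxtg agsbg
Hunk 6: at line 4 remove [evchk,bfg,jrhq] add [xrcf,luoeb,row] -> 11 lines: yxon tggf mvrm gxglz ywbbl xrcf luoeb row wkwt wxtg agsbg
Hunk 7: at line 4 remove [xrcf,luoeb,row] add [drkqy] -> 9 lines: yxon tggf mvrm gxglz ywbbl drkqy wkwt wxtg agsbg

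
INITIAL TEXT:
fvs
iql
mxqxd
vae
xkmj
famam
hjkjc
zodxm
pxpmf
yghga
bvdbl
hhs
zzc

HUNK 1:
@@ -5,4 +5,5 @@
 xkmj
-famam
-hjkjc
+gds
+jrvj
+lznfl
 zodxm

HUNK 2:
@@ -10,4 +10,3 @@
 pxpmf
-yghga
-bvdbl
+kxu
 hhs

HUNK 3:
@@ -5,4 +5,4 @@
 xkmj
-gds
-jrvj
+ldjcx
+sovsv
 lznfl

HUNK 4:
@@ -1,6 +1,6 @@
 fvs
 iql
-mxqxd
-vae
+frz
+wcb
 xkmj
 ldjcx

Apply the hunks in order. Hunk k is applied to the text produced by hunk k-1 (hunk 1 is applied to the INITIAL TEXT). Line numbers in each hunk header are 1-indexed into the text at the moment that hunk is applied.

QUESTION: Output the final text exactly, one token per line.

Answer: fvs
iql
frz
wcb
xkmj
ldjcx
sovsv
lznfl
zodxm
pxpmf
kxu
hhs
zzc

Derivation:
Hunk 1: at line 5 remove [famam,hjkjc] add [gds,jrvj,lznfl] -> 14 lines: fvs iql mxqxd vae xkmj gds jrvj lznfl zodxm pxpmf yghga bvdbl hhs zzc
Hunk 2: at line 10 remove [yghga,bvdbl] add [kxu] -> 13 lines: fvs iql mxqxd vae xkmj gds jrvj lznfl zodxm pxpmf kxu hhs zzc
Hunk 3: at line 5 remove [gds,jrvj] add [ldjcx,sovsv] -> 13 lines: fvs iql mxqxd vae xkmj ldjcx sovsv lznfl zodxm pxpmf kxu hhs zzc
Hunk 4: at line 1 remove [mxqxd,vae] add [frz,wcb] -> 13 lines: fvs iql frz wcb xkmj ldjcx sovsv lznfl zodxm pxpmf kxu hhs zzc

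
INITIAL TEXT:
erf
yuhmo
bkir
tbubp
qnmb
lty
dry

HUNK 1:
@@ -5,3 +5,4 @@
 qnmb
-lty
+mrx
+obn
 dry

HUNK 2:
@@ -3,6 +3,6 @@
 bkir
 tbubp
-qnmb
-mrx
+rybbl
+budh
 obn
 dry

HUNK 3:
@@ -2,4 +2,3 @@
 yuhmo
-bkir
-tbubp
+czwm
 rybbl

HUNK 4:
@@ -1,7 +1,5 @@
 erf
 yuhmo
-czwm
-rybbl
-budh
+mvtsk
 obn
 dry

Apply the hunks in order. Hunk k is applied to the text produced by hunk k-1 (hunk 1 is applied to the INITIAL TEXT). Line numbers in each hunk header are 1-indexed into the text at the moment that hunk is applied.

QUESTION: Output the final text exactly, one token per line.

Hunk 1: at line 5 remove [lty] add [mrx,obn] -> 8 lines: erf yuhmo bkir tbubp qnmb mrx obn dry
Hunk 2: at line 3 remove [qnmb,mrx] add [rybbl,budh] -> 8 lines: erf yuhmo bkir tbubp rybbl budh obn dry
Hunk 3: at line 2 remove [bkir,tbubp] add [czwm] -> 7 lines: erf yuhmo czwm rybbl budh obn dry
Hunk 4: at line 1 remove [czwm,rybbl,budh] add [mvtsk] -> 5 lines: erf yuhmo mvtsk obn dry

Answer: erf
yuhmo
mvtsk
obn
dry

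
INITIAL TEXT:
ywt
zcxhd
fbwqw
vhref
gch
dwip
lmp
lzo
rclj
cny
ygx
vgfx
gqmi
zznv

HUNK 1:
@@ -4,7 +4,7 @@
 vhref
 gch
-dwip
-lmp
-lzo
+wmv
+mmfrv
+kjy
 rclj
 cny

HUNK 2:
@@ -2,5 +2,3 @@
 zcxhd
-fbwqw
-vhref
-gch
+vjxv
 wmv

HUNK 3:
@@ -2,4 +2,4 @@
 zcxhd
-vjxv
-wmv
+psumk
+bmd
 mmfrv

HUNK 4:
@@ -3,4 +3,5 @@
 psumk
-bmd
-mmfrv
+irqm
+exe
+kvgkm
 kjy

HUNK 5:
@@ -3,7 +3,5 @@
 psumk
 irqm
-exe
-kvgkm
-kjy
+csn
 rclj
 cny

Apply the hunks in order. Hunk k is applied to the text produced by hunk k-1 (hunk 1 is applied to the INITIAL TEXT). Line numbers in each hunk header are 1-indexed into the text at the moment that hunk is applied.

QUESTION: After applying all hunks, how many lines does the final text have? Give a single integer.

Answer: 11

Derivation:
Hunk 1: at line 4 remove [dwip,lmp,lzo] add [wmv,mmfrv,kjy] -> 14 lines: ywt zcxhd fbwqw vhref gch wmv mmfrv kjy rclj cny ygx vgfx gqmi zznv
Hunk 2: at line 2 remove [fbwqw,vhref,gch] add [vjxv] -> 12 lines: ywt zcxhd vjxv wmv mmfrv kjy rclj cny ygx vgfx gqmi zznv
Hunk 3: at line 2 remove [vjxv,wmv] add [psumk,bmd] -> 12 lines: ywt zcxhd psumk bmd mmfrv kjy rclj cny ygx vgfx gqmi zznv
Hunk 4: at line 3 remove [bmd,mmfrv] add [irqm,exe,kvgkm] -> 13 lines: ywt zcxhd psumk irqm exe kvgkm kjy rclj cny ygx vgfx gqmi zznv
Hunk 5: at line 3 remove [exe,kvgkm,kjy] add [csn] -> 11 lines: ywt zcxhd psumk irqm csn rclj cny ygx vgfx gqmi zznv
Final line count: 11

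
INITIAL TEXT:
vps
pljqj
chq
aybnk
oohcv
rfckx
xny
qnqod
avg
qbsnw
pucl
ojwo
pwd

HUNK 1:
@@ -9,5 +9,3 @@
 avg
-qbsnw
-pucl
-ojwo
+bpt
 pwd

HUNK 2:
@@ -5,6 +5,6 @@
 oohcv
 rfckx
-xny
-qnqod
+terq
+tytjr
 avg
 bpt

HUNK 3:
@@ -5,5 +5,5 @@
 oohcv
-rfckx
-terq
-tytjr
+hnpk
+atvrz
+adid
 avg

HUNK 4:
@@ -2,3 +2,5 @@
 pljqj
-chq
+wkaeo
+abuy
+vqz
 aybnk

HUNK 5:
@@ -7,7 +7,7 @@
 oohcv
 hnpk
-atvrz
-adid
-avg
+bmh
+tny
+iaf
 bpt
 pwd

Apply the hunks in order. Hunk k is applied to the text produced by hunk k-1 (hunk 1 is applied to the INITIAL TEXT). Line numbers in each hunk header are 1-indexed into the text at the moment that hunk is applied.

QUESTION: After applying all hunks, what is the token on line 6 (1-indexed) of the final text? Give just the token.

Answer: aybnk

Derivation:
Hunk 1: at line 9 remove [qbsnw,pucl,ojwo] add [bpt] -> 11 lines: vps pljqj chq aybnk oohcv rfckx xny qnqod avg bpt pwd
Hunk 2: at line 5 remove [xny,qnqod] add [terq,tytjr] -> 11 lines: vps pljqj chq aybnk oohcv rfckx terq tytjr avg bpt pwd
Hunk 3: at line 5 remove [rfckx,terq,tytjr] add [hnpk,atvrz,adid] -> 11 lines: vps pljqj chq aybnk oohcv hnpk atvrz adid avg bpt pwd
Hunk 4: at line 2 remove [chq] add [wkaeo,abuy,vqz] -> 13 lines: vps pljqj wkaeo abuy vqz aybnk oohcv hnpk atvrz adid avg bpt pwd
Hunk 5: at line 7 remove [atvrz,adid,avg] add [bmh,tny,iaf] -> 13 lines: vps pljqj wkaeo abuy vqz aybnk oohcv hnpk bmh tny iaf bpt pwd
Final line 6: aybnk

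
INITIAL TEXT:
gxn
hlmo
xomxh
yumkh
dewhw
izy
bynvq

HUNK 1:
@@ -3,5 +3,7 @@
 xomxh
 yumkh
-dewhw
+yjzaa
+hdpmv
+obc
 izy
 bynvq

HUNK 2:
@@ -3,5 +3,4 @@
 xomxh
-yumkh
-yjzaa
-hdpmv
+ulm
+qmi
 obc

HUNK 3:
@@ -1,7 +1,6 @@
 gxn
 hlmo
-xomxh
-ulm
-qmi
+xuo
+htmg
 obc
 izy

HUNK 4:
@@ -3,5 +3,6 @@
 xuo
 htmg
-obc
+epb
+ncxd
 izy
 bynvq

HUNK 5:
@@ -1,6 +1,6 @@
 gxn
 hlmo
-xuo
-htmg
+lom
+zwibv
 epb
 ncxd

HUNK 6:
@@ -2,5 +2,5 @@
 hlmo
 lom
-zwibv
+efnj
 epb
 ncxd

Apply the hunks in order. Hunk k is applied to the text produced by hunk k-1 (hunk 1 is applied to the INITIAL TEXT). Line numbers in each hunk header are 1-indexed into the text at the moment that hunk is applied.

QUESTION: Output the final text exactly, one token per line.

Answer: gxn
hlmo
lom
efnj
epb
ncxd
izy
bynvq

Derivation:
Hunk 1: at line 3 remove [dewhw] add [yjzaa,hdpmv,obc] -> 9 lines: gxn hlmo xomxh yumkh yjzaa hdpmv obc izy bynvq
Hunk 2: at line 3 remove [yumkh,yjzaa,hdpmv] add [ulm,qmi] -> 8 lines: gxn hlmo xomxh ulm qmi obc izy bynvq
Hunk 3: at line 1 remove [xomxh,ulm,qmi] add [xuo,htmg] -> 7 lines: gxn hlmo xuo htmg obc izy bynvq
Hunk 4: at line 3 remove [obc] add [epb,ncxd] -> 8 lines: gxn hlmo xuo htmg epb ncxd izy bynvq
Hunk 5: at line 1 remove [xuo,htmg] add [lom,zwibv] -> 8 lines: gxn hlmo lom zwibv epb ncxd izy bynvq
Hunk 6: at line 2 remove [zwibv] add [efnj] -> 8 lines: gxn hlmo lom efnj epb ncxd izy bynvq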